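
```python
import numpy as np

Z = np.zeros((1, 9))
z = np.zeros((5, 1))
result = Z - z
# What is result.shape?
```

(5, 9)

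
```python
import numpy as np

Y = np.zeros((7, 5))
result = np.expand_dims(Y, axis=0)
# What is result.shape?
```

(1, 7, 5)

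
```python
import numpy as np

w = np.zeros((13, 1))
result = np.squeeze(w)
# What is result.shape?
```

(13,)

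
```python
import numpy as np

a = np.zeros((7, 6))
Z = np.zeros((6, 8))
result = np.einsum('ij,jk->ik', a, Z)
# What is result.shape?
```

(7, 8)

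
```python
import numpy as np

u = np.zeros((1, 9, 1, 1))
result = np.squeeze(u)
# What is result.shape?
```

(9,)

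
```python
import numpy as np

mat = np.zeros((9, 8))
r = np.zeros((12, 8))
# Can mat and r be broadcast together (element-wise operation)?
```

No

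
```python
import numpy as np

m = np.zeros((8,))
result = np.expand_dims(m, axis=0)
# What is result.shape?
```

(1, 8)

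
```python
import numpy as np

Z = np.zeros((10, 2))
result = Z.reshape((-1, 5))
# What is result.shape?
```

(4, 5)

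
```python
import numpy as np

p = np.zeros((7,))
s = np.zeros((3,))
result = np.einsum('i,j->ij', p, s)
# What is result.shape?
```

(7, 3)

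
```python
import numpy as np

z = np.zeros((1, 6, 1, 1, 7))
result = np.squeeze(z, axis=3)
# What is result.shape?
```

(1, 6, 1, 7)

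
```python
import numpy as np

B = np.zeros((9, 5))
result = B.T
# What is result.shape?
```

(5, 9)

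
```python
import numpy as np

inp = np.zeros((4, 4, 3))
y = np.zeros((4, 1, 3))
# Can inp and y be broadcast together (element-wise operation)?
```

Yes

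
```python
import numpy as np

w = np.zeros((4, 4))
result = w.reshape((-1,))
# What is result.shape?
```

(16,)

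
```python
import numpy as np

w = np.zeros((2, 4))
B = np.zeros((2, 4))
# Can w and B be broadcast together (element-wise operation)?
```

Yes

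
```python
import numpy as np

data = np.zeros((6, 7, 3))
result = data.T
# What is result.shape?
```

(3, 7, 6)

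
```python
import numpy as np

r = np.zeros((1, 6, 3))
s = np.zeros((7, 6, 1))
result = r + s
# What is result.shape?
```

(7, 6, 3)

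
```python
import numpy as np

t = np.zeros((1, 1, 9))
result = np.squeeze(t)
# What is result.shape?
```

(9,)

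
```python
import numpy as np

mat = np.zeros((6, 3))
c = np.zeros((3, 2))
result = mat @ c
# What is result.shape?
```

(6, 2)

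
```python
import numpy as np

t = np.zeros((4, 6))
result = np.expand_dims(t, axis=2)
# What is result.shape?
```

(4, 6, 1)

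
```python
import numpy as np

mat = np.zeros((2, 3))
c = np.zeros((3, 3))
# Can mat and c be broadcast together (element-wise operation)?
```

No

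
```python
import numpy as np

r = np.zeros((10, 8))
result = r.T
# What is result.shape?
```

(8, 10)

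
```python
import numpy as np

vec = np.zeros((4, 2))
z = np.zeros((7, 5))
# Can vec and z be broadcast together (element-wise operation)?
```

No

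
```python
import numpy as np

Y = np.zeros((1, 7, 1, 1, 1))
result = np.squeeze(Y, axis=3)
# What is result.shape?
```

(1, 7, 1, 1)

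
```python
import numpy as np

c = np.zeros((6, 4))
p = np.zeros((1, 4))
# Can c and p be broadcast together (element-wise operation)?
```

Yes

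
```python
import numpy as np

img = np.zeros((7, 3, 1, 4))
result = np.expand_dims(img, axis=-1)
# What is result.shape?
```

(7, 3, 1, 4, 1)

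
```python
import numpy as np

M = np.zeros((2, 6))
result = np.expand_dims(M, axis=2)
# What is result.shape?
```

(2, 6, 1)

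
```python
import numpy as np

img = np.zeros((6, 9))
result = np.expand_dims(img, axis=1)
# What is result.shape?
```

(6, 1, 9)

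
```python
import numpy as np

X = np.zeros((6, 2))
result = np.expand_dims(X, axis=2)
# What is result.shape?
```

(6, 2, 1)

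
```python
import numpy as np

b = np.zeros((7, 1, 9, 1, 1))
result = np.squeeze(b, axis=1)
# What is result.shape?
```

(7, 9, 1, 1)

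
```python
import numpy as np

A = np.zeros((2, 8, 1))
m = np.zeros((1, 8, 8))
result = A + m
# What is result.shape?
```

(2, 8, 8)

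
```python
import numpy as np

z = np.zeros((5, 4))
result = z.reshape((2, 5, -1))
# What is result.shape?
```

(2, 5, 2)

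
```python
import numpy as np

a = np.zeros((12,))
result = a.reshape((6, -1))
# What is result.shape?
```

(6, 2)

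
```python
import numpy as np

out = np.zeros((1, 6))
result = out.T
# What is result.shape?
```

(6, 1)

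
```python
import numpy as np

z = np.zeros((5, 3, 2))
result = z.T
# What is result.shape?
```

(2, 3, 5)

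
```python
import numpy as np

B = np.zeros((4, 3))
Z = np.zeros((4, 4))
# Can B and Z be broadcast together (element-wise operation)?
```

No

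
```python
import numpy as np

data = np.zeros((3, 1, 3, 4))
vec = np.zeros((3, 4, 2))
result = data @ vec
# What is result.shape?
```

(3, 3, 3, 2)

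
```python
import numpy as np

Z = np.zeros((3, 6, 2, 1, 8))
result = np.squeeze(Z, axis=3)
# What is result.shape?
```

(3, 6, 2, 8)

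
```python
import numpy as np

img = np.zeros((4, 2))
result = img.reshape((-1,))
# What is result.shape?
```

(8,)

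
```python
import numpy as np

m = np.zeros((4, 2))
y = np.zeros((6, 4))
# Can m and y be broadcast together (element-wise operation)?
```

No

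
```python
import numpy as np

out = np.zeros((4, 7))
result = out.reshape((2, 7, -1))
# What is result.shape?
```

(2, 7, 2)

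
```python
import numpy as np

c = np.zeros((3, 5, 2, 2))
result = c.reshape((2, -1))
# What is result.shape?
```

(2, 30)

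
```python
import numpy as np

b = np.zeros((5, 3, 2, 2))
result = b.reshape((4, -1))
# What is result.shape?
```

(4, 15)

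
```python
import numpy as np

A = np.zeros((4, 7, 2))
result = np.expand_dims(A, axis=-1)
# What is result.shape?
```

(4, 7, 2, 1)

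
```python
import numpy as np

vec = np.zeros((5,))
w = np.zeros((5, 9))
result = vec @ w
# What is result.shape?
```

(9,)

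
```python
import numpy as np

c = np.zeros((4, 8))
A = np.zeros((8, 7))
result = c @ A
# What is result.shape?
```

(4, 7)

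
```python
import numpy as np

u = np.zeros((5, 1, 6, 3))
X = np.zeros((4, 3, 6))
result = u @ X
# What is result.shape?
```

(5, 4, 6, 6)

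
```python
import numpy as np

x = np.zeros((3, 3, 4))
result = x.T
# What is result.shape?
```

(4, 3, 3)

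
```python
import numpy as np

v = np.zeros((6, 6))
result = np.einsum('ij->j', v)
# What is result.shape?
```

(6,)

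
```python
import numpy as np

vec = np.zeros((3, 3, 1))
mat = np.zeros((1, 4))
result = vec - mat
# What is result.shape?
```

(3, 3, 4)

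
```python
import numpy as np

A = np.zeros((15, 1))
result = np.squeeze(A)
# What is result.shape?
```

(15,)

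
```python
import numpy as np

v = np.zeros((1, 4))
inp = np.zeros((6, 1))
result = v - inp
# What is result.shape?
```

(6, 4)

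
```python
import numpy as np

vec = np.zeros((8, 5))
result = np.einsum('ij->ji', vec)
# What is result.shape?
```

(5, 8)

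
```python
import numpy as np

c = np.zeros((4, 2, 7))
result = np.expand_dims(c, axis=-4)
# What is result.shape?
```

(1, 4, 2, 7)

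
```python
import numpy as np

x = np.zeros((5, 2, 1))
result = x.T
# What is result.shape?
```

(1, 2, 5)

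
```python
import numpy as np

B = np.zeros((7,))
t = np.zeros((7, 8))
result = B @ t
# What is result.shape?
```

(8,)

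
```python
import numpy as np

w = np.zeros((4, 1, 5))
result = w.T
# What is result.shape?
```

(5, 1, 4)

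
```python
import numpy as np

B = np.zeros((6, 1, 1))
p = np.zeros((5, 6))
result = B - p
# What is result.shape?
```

(6, 5, 6)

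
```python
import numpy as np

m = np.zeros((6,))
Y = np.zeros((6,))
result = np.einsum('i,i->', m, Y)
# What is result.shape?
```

()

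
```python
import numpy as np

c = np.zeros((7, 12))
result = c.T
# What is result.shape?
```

(12, 7)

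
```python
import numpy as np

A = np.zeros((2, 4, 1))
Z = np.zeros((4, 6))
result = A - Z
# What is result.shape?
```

(2, 4, 6)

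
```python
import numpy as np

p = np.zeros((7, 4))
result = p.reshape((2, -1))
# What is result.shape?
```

(2, 14)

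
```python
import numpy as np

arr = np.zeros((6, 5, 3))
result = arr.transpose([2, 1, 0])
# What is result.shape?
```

(3, 5, 6)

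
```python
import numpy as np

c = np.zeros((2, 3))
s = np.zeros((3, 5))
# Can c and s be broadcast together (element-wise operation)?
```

No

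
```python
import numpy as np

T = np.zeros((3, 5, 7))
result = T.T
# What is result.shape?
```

(7, 5, 3)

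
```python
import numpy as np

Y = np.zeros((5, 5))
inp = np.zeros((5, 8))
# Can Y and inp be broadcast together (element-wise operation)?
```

No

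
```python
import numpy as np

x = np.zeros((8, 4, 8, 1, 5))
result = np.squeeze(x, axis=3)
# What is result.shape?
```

(8, 4, 8, 5)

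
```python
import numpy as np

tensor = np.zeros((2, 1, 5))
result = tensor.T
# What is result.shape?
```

(5, 1, 2)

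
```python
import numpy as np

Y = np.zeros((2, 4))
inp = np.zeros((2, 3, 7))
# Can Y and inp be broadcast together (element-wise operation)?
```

No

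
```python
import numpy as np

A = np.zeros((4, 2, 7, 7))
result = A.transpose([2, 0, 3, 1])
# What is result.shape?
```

(7, 4, 7, 2)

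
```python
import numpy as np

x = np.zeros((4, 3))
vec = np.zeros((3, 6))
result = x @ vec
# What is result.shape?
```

(4, 6)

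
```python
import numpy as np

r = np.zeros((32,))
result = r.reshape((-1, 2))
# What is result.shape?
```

(16, 2)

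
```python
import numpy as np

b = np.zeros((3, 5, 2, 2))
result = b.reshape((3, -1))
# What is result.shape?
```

(3, 20)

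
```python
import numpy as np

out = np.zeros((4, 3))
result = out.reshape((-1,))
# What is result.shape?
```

(12,)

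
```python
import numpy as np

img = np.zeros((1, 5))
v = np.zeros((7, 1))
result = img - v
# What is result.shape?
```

(7, 5)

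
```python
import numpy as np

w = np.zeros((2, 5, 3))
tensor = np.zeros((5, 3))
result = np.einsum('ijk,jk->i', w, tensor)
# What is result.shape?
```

(2,)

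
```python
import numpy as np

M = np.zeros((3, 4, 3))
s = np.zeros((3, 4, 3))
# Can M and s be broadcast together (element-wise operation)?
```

Yes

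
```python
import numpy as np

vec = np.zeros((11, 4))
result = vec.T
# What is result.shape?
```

(4, 11)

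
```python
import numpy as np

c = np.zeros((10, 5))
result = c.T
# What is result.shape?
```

(5, 10)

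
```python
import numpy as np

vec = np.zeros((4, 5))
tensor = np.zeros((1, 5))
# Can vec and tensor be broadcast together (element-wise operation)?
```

Yes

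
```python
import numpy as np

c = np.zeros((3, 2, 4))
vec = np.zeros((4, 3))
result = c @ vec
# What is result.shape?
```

(3, 2, 3)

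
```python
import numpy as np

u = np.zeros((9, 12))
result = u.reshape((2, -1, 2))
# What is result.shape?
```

(2, 27, 2)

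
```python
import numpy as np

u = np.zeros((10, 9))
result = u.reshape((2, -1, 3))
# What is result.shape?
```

(2, 15, 3)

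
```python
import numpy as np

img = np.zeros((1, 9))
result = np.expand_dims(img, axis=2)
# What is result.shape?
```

(1, 9, 1)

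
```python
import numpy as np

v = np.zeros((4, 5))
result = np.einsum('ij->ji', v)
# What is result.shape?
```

(5, 4)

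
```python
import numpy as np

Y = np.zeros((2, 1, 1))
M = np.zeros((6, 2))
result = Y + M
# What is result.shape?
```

(2, 6, 2)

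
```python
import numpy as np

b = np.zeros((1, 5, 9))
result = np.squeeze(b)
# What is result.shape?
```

(5, 9)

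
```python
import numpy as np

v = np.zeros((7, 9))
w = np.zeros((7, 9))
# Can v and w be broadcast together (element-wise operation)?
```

Yes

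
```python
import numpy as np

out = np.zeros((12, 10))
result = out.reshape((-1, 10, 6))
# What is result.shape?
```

(2, 10, 6)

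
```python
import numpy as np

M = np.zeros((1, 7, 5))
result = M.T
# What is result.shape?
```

(5, 7, 1)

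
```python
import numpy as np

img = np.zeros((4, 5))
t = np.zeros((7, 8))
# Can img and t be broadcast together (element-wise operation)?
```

No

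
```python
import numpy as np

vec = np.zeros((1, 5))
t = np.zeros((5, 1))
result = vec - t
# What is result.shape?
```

(5, 5)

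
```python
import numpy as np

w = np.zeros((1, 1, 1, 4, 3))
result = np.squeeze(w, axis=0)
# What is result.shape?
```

(1, 1, 4, 3)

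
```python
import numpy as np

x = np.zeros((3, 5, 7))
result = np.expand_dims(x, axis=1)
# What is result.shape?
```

(3, 1, 5, 7)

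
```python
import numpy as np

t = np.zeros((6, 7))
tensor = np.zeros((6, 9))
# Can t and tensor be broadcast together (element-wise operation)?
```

No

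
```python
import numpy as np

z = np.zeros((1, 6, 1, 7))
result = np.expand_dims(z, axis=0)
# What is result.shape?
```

(1, 1, 6, 1, 7)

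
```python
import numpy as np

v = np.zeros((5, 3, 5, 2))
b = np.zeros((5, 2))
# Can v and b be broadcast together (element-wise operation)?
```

Yes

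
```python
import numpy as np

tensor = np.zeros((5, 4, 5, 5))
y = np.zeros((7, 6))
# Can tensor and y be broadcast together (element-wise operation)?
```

No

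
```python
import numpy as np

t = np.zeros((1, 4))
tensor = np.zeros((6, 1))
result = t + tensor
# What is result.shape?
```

(6, 4)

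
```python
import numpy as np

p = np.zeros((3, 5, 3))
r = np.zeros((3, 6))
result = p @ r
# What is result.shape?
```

(3, 5, 6)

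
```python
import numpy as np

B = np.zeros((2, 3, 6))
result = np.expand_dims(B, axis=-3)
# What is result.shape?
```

(2, 1, 3, 6)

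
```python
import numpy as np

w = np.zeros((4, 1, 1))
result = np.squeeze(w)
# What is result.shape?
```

(4,)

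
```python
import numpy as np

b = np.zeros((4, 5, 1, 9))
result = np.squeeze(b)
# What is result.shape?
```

(4, 5, 9)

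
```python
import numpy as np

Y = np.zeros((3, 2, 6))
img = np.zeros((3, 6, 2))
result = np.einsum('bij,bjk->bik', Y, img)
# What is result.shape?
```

(3, 2, 2)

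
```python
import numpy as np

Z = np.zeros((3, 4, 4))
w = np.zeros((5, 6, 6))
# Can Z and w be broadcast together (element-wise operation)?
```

No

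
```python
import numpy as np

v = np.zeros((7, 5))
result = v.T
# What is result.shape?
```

(5, 7)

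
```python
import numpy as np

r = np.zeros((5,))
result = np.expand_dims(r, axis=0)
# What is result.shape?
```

(1, 5)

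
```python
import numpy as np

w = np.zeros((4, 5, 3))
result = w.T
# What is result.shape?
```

(3, 5, 4)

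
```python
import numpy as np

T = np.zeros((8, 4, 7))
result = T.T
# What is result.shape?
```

(7, 4, 8)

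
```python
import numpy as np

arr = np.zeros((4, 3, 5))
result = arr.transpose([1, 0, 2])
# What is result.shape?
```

(3, 4, 5)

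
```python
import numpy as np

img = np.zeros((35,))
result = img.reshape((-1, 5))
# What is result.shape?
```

(7, 5)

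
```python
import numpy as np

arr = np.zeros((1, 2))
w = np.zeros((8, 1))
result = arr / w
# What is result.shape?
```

(8, 2)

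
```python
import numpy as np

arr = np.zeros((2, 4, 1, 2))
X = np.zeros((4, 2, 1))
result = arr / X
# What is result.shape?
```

(2, 4, 2, 2)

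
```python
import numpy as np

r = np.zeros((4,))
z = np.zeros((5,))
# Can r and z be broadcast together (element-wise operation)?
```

No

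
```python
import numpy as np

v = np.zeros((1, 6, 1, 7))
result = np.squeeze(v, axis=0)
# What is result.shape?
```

(6, 1, 7)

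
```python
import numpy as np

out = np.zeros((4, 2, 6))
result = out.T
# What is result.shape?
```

(6, 2, 4)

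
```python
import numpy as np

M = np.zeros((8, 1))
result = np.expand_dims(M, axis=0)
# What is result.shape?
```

(1, 8, 1)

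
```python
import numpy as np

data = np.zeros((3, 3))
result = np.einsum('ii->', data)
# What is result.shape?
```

()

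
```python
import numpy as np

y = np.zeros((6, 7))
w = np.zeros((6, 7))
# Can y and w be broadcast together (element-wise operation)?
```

Yes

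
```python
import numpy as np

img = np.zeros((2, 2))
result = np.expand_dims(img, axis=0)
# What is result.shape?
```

(1, 2, 2)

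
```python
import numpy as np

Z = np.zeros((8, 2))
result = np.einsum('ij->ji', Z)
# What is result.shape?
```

(2, 8)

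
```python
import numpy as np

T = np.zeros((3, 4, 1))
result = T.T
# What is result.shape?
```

(1, 4, 3)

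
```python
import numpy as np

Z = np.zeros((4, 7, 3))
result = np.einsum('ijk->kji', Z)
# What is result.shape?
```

(3, 7, 4)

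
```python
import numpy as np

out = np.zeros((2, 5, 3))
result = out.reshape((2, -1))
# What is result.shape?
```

(2, 15)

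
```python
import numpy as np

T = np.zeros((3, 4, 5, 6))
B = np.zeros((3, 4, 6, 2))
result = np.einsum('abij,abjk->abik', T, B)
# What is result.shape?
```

(3, 4, 5, 2)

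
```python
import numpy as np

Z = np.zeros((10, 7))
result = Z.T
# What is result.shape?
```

(7, 10)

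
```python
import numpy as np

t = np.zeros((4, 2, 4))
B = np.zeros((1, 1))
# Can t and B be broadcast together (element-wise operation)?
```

Yes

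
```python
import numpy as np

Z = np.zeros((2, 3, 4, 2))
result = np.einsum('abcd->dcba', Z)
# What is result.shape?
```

(2, 4, 3, 2)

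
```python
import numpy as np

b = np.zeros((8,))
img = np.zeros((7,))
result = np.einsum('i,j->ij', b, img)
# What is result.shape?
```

(8, 7)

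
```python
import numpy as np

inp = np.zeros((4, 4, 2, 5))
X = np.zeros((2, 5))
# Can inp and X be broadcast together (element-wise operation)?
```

Yes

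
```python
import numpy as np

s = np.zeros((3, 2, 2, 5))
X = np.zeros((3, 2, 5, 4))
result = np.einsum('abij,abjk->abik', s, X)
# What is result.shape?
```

(3, 2, 2, 4)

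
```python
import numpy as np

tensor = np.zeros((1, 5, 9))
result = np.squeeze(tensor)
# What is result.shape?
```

(5, 9)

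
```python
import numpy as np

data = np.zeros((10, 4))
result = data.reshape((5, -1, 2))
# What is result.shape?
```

(5, 4, 2)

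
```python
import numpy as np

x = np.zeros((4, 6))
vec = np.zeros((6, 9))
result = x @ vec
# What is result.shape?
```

(4, 9)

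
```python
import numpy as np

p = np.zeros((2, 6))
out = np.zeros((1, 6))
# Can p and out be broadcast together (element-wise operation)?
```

Yes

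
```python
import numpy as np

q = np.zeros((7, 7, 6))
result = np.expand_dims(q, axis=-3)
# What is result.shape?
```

(7, 1, 7, 6)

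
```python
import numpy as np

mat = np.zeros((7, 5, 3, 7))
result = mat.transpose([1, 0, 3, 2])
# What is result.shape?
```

(5, 7, 7, 3)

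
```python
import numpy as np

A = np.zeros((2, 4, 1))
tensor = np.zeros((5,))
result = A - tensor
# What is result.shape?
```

(2, 4, 5)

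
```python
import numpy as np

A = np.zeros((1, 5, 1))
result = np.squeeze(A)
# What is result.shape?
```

(5,)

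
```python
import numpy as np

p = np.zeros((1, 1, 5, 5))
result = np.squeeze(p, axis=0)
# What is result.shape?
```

(1, 5, 5)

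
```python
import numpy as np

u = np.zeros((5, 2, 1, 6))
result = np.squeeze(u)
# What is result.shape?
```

(5, 2, 6)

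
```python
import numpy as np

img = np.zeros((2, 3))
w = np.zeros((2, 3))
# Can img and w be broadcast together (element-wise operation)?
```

Yes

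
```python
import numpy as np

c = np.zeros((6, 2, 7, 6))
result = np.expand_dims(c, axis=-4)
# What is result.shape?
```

(6, 1, 2, 7, 6)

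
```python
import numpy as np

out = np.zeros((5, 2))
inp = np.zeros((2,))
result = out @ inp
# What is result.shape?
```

(5,)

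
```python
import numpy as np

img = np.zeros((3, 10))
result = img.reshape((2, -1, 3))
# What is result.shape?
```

(2, 5, 3)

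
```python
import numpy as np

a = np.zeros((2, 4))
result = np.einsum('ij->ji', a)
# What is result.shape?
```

(4, 2)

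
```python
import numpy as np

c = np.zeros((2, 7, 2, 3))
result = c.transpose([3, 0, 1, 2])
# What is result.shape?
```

(3, 2, 7, 2)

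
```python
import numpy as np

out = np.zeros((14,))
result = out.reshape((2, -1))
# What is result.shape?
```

(2, 7)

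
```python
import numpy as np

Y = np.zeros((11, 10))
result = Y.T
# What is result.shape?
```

(10, 11)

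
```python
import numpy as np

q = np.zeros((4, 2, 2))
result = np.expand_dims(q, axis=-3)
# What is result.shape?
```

(4, 1, 2, 2)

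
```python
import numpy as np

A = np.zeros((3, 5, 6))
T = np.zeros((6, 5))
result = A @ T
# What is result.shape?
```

(3, 5, 5)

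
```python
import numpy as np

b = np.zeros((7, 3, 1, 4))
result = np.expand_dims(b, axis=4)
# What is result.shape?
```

(7, 3, 1, 4, 1)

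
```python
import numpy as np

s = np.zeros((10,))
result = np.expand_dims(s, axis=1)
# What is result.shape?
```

(10, 1)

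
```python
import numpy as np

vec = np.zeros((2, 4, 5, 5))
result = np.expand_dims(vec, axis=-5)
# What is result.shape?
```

(1, 2, 4, 5, 5)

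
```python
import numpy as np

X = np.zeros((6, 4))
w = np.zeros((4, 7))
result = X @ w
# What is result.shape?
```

(6, 7)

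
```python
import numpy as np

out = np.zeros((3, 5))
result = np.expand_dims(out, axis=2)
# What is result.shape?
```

(3, 5, 1)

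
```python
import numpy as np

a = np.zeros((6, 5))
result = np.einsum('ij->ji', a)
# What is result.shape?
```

(5, 6)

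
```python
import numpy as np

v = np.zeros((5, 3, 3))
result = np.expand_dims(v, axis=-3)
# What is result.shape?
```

(5, 1, 3, 3)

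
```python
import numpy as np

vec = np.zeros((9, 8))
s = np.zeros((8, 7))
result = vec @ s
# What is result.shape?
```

(9, 7)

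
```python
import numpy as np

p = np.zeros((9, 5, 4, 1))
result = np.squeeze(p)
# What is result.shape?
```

(9, 5, 4)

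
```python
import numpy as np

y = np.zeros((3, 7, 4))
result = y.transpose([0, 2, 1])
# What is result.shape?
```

(3, 4, 7)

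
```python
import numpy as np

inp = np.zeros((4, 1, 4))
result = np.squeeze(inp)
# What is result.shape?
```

(4, 4)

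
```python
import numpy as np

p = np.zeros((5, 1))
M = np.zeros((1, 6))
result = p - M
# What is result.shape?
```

(5, 6)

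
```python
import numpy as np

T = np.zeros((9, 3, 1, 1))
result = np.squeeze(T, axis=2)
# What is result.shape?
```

(9, 3, 1)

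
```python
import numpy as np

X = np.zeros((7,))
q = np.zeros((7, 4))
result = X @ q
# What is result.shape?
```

(4,)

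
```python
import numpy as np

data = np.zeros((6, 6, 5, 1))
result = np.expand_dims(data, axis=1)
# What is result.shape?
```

(6, 1, 6, 5, 1)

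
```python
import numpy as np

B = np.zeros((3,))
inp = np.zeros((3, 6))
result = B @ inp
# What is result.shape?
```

(6,)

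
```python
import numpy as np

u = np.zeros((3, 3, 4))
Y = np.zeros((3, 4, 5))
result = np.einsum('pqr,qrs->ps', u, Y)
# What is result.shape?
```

(3, 5)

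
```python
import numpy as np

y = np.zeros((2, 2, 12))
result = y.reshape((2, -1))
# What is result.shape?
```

(2, 24)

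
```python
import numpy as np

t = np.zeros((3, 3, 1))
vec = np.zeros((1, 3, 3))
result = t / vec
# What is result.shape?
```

(3, 3, 3)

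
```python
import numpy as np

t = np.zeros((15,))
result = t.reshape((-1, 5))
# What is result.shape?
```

(3, 5)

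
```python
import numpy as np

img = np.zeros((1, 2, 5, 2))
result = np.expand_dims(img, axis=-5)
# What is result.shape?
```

(1, 1, 2, 5, 2)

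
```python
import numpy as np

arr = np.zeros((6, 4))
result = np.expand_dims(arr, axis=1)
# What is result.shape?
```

(6, 1, 4)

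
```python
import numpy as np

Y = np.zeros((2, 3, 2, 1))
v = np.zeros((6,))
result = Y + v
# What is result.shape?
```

(2, 3, 2, 6)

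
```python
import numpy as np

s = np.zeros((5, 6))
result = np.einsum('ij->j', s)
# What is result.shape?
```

(6,)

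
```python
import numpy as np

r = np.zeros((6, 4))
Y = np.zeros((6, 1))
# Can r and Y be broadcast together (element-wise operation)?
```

Yes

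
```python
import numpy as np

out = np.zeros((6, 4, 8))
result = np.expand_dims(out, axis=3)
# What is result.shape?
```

(6, 4, 8, 1)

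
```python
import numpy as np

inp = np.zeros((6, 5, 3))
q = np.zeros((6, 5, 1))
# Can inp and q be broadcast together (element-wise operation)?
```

Yes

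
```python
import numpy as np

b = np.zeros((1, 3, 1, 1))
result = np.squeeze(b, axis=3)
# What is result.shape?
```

(1, 3, 1)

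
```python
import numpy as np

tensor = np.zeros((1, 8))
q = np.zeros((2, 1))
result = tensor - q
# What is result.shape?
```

(2, 8)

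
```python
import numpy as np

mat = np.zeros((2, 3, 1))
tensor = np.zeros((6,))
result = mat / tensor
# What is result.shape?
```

(2, 3, 6)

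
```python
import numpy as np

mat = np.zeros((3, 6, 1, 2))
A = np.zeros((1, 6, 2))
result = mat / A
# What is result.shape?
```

(3, 6, 6, 2)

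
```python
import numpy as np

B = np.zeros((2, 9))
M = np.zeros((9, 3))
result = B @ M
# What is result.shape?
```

(2, 3)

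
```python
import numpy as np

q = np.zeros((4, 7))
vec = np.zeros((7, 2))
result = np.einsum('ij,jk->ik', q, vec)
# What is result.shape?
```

(4, 2)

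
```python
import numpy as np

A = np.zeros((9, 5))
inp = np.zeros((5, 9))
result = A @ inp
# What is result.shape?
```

(9, 9)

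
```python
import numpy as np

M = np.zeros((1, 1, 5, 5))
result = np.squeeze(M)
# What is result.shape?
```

(5, 5)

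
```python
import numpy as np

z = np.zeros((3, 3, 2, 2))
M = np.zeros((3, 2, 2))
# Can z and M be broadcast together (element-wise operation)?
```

Yes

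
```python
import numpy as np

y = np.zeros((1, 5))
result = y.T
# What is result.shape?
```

(5, 1)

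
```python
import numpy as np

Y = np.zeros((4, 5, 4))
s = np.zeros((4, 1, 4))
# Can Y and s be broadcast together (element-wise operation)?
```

Yes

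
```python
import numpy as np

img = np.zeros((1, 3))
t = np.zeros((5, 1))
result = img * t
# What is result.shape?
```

(5, 3)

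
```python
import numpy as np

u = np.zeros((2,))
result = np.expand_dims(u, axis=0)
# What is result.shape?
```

(1, 2)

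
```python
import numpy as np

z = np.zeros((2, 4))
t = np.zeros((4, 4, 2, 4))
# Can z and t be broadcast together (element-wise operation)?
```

Yes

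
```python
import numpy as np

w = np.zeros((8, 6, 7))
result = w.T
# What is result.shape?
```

(7, 6, 8)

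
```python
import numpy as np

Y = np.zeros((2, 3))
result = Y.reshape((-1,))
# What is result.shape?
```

(6,)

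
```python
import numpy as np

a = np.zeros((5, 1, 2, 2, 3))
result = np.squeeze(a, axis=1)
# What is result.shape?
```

(5, 2, 2, 3)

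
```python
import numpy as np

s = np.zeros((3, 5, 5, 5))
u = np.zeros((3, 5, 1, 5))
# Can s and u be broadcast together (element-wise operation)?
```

Yes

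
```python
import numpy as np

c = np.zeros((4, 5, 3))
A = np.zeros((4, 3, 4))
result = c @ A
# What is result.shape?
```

(4, 5, 4)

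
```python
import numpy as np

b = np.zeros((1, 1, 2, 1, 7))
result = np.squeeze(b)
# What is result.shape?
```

(2, 7)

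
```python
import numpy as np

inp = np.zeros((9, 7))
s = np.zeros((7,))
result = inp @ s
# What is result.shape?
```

(9,)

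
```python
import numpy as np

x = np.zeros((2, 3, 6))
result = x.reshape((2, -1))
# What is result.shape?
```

(2, 18)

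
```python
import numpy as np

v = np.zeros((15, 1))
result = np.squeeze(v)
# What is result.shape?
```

(15,)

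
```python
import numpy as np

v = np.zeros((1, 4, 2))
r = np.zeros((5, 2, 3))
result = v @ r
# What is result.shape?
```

(5, 4, 3)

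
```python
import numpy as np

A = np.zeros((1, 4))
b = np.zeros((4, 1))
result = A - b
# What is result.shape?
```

(4, 4)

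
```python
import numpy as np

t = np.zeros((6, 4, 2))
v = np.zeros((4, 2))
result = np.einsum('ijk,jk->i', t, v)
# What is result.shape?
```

(6,)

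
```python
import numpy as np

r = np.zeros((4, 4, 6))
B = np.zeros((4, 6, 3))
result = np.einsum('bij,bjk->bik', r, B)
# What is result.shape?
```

(4, 4, 3)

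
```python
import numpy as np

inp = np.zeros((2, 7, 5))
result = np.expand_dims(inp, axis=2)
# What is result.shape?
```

(2, 7, 1, 5)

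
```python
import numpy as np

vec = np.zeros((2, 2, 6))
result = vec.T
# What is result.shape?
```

(6, 2, 2)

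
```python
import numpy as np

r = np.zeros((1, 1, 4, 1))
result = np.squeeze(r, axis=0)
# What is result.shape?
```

(1, 4, 1)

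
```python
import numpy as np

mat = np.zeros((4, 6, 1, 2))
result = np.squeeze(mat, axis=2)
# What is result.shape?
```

(4, 6, 2)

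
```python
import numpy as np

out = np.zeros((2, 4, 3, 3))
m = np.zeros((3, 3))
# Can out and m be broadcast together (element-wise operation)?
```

Yes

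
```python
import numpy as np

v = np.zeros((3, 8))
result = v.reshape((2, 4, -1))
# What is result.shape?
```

(2, 4, 3)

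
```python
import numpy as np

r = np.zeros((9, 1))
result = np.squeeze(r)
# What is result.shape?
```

(9,)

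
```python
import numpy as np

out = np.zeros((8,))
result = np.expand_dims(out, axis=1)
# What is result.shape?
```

(8, 1)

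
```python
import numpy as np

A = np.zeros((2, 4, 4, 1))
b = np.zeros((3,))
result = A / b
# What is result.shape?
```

(2, 4, 4, 3)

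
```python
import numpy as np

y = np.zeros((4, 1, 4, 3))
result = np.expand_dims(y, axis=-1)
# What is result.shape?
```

(4, 1, 4, 3, 1)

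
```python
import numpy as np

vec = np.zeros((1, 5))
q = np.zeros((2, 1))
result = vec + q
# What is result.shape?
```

(2, 5)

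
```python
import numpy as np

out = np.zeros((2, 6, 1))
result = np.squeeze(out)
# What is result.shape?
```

(2, 6)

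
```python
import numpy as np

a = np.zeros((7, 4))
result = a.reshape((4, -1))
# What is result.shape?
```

(4, 7)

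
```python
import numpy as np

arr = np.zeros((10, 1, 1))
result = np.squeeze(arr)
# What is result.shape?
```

(10,)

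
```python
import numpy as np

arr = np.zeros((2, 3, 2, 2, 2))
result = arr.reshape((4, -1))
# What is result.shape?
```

(4, 12)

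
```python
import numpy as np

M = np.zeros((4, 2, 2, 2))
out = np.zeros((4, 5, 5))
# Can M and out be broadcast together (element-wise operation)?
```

No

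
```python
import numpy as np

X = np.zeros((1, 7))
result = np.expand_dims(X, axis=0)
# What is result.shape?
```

(1, 1, 7)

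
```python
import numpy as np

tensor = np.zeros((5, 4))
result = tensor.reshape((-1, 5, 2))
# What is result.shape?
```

(2, 5, 2)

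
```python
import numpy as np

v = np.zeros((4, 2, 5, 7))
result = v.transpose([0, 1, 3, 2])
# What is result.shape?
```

(4, 2, 7, 5)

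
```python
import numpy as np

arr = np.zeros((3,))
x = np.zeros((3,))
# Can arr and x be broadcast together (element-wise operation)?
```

Yes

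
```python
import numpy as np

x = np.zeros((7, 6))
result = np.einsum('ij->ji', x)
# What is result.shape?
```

(6, 7)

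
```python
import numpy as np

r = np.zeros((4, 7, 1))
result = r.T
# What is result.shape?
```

(1, 7, 4)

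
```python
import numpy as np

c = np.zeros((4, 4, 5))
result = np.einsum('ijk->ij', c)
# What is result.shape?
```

(4, 4)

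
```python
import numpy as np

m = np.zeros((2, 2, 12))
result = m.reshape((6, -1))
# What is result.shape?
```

(6, 8)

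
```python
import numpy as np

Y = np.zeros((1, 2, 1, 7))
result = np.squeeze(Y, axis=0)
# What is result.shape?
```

(2, 1, 7)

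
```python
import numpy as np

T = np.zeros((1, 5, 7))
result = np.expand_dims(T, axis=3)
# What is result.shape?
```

(1, 5, 7, 1)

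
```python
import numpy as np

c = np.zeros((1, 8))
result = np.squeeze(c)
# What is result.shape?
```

(8,)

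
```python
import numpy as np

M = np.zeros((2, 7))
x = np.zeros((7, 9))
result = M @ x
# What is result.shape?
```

(2, 9)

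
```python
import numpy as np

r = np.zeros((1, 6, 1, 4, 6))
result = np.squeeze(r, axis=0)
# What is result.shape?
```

(6, 1, 4, 6)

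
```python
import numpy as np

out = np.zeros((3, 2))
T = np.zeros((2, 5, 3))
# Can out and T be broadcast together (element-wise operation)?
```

No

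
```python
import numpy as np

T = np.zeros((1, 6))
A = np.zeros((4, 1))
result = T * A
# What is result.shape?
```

(4, 6)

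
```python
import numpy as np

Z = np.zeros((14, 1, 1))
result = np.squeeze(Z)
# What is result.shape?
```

(14,)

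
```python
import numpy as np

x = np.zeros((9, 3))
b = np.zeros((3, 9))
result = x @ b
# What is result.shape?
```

(9, 9)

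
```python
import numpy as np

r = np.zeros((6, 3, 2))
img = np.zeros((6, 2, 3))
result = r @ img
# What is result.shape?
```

(6, 3, 3)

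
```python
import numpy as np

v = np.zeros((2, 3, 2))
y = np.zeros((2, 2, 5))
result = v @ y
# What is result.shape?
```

(2, 3, 5)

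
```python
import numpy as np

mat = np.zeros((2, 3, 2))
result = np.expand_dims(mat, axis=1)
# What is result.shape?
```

(2, 1, 3, 2)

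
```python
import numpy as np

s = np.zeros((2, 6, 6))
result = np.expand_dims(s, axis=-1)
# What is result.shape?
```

(2, 6, 6, 1)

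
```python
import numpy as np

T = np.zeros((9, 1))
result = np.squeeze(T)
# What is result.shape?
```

(9,)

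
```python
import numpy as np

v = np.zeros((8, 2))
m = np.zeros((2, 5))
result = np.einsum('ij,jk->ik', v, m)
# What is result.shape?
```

(8, 5)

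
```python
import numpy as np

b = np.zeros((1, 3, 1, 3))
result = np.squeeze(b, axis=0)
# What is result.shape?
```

(3, 1, 3)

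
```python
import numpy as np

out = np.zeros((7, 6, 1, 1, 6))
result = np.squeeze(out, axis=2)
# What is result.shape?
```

(7, 6, 1, 6)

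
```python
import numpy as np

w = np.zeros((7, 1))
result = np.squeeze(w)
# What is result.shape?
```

(7,)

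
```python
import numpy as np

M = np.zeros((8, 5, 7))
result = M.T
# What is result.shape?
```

(7, 5, 8)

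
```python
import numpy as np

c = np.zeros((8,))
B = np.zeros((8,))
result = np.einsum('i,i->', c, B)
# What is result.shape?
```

()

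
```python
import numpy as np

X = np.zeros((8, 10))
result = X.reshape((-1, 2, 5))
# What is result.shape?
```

(8, 2, 5)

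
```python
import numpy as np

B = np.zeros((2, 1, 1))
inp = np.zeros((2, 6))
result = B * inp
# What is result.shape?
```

(2, 2, 6)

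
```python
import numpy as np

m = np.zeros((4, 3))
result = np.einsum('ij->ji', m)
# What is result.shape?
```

(3, 4)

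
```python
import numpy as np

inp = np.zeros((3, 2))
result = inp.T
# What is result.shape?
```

(2, 3)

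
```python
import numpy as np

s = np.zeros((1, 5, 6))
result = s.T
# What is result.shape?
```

(6, 5, 1)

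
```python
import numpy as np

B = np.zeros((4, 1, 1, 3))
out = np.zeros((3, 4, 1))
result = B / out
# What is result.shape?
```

(4, 3, 4, 3)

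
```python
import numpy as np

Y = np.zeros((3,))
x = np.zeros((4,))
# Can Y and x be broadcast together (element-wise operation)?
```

No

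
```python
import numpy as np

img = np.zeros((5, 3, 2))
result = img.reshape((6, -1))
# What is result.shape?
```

(6, 5)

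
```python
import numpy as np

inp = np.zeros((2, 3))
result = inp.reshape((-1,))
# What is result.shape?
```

(6,)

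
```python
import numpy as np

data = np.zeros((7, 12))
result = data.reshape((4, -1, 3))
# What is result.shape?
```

(4, 7, 3)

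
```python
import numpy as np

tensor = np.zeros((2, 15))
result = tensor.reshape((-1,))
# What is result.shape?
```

(30,)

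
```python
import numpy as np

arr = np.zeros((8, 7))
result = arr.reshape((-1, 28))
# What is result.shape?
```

(2, 28)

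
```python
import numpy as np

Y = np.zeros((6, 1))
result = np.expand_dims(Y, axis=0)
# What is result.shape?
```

(1, 6, 1)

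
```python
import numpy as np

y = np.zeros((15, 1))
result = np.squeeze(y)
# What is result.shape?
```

(15,)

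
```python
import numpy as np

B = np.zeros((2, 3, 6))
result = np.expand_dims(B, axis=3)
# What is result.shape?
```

(2, 3, 6, 1)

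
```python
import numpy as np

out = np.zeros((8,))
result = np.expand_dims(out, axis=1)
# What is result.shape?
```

(8, 1)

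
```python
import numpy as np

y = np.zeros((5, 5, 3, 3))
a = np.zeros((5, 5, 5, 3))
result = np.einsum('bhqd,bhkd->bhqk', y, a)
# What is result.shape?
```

(5, 5, 3, 5)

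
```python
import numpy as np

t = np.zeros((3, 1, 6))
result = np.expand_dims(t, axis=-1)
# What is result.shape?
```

(3, 1, 6, 1)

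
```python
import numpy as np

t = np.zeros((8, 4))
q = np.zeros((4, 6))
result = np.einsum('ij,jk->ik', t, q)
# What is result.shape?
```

(8, 6)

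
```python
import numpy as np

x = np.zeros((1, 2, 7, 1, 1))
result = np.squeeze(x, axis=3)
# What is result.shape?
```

(1, 2, 7, 1)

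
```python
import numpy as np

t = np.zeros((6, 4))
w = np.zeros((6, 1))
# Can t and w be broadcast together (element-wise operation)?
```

Yes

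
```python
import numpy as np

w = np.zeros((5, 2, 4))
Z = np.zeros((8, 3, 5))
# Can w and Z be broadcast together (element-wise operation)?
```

No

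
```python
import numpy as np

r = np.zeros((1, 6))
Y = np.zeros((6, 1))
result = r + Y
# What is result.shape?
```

(6, 6)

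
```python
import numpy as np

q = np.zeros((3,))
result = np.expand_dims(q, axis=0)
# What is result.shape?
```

(1, 3)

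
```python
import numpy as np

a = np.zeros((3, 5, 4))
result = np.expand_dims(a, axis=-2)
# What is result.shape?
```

(3, 5, 1, 4)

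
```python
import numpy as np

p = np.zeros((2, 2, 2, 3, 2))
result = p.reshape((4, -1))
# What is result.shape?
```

(4, 12)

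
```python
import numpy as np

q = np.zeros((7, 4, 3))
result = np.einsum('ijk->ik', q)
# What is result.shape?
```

(7, 3)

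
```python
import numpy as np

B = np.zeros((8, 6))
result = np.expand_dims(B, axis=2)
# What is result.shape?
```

(8, 6, 1)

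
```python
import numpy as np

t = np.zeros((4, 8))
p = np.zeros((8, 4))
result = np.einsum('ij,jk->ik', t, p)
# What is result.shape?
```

(4, 4)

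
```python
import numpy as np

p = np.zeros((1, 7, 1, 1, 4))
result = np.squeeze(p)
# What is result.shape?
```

(7, 4)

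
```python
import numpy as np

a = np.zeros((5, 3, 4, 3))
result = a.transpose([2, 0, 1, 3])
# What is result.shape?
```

(4, 5, 3, 3)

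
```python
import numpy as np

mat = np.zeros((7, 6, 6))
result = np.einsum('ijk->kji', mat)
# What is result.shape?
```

(6, 6, 7)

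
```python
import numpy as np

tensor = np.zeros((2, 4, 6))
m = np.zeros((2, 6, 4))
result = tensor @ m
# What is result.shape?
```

(2, 4, 4)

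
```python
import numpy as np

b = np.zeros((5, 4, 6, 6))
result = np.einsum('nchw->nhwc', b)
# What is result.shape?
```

(5, 6, 6, 4)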